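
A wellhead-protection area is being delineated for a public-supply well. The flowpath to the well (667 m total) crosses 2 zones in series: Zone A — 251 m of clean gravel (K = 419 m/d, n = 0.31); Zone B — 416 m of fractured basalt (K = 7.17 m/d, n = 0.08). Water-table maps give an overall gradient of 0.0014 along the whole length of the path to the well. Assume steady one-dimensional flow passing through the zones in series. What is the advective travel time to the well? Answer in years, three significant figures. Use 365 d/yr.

19.1 years

Steady 1-D flow in series ⇒ the Darcy flux q is identical in every zone and the zone head losses add (resistances L/K in series).
Σ(L/K) = 251/419 + 416/7.17 = 0.5990 + 58.02 = 58.62 d
K_eq = L_total / Σ(L/K) = 667 / 58.62 = 11.38 m/d
q = K_eq · i = 11.38 × 0.0014 = 0.01593 m/d (same in every zone)
Zone A: v = q/n = 0.01593/0.31 = 0.05139 m/d → t_A = 251/0.05139 = 4884 d
Zone B: v = q/n = 0.01593/0.08 = 0.1991 m/d → t_B = 416/0.1991 = 2089 d
Total t = 4884 + 2089 = 6974 d
   = 6974 / 365 = 19.1 yr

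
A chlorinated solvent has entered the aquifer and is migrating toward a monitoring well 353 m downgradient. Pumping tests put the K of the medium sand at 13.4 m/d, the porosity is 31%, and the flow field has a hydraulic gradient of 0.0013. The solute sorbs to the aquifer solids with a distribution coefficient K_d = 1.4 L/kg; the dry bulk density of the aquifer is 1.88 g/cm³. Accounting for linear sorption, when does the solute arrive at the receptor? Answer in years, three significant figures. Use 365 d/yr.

Specific discharge q = 13.4 × 0.0013 = 0.01742 m/d
v = Ki/n = 13.4·0.0013/0.31 = 0.05619 m/d
Retardation R = 1 + ρ_b·K_d/n = 1 + 1.88×1.4/0.31 = 9.490
Contaminant velocity v_c = v/R = 0.05619/9.490 = 0.005921 m/d
t = L/v_c = 353/0.005921 = 59620 d
   = 59620/365 = 163 yr

163 years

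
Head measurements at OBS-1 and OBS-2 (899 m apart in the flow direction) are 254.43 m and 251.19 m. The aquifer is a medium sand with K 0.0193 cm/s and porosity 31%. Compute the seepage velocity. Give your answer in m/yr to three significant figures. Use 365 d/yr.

Hydraulic gradient i = (254.43 − 251.19) / 899 = 3.24 / 899 = 0.003604
K = 0.0193 cm/s × 864 = 16.68 m/d
Darcy flux q = K·i = 16.68 × 0.003604 = 0.06010 m/d
Seepage velocity v = q / n = 0.06010 / 0.31 = 0.1939 m/d
   = 0.1939 × 365 = 70.8 m/yr

70.8 m/yr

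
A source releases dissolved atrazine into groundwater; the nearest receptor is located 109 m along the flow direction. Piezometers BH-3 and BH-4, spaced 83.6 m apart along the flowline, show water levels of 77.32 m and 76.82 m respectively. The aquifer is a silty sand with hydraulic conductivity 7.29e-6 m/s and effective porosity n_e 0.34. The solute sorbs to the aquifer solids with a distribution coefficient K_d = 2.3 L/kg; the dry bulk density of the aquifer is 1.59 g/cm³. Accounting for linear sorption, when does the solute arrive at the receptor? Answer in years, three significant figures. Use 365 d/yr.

Hydraulic gradient i = (77.32 − 76.82) / 83.6 = 0.50 / 83.6 = 0.005981
K = 7.29e-6 m/s × 86400 s/d = 0.6299 m/d
q = Ki = 0.6299 × 0.005981 = 0.003767 m/d
v_s = q/n_e = 0.003767/0.34 = 0.01108 m/d
Retardation R = 1 + ρ_b·K_d/n = 1 + 1.59×2.3/0.34 = 11.76
Contaminant velocity v_c = v/R = 0.01108/11.76 = 9.425e-4 m/d
t = L/v_c = 109/9.425e-4 = 115700 d
   = 115700/365 = 317 yr

317 years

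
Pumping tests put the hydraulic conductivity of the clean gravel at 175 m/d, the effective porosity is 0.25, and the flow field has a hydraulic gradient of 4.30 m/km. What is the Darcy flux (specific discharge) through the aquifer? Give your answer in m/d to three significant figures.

0.753 m/d

Specific discharge q = 175 × 0.0043 = 0.7525 m/d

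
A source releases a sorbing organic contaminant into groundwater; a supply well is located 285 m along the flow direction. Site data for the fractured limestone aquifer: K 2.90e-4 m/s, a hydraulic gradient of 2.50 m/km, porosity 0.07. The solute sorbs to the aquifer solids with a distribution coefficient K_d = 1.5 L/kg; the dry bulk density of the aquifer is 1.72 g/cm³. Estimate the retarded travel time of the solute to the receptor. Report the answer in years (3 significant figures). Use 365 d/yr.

K = 2.90e-4 m/s × 86400 s/d = 25.06 m/d
Specific discharge q = 25.06 × 0.0025 = 0.06264 m/d
Average linear velocity = 0.06264 / 0.07 = 0.8949 m/d
Retardation R = 1 + ρ_b·K_d/n = 1 + 1.72×1.5/0.07 = 37.86
Contaminant velocity v_c = v/R = 0.8949/37.86 = 0.02364 m/d
t = L/v_c = 285/0.02364 = 12060 d
   = 12060/365 = 33.0 yr

33.0 years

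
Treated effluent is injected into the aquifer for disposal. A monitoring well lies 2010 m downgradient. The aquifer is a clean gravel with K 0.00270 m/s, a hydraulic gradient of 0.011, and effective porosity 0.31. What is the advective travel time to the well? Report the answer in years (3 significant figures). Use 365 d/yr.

0.665 years

K = 0.00270 m/s × 86400 s/d = 233.3 m/d
q = Ki = 233.3 × 0.011 = 2.566 m/d
Seepage velocity v = q / n = 2.566 / 0.31 = 8.278 m/d
t = L / v = 2010 / 8.278 = 242.8 d
   = 242.8 / 365 = 0.665 yr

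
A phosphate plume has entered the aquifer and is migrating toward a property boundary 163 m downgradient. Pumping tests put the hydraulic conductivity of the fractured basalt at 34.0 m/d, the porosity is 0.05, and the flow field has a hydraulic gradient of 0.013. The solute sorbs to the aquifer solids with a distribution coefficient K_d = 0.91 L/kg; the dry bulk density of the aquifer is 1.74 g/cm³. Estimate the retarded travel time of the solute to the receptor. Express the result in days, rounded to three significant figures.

Specific discharge q = 34.0 × 0.013 = 0.4420 m/d
v = Ki/n = 34.0·0.013/0.05 = 8.840 m/d
Retardation R = 1 + ρ_b·K_d/n = 1 + 1.74×0.91/0.05 = 32.67
Contaminant velocity v_c = v/R = 8.840/32.67 = 0.2706 m/d
t = L/v_c = 163/0.2706 = 602.4 d

602 days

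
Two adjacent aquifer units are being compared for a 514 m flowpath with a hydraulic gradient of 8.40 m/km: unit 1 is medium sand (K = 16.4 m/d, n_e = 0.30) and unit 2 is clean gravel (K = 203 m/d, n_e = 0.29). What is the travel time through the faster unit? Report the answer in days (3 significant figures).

87.4 days

Unit 1 (medium sand): v = 16.4×0.0084/0.30 = 0.4592 m/d, t = 514/0.4592 = 1119 d
Unit 2 (clean gravel): v = 203×0.0084/0.29 = 5.880 m/d, t = 514/5.880 = 87.41 d
Faster unit: t = 87.4 d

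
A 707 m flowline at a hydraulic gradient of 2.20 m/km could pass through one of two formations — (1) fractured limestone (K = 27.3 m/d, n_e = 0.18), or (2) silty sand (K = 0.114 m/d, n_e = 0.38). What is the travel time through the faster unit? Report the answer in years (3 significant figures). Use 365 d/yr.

Unit 1 (fractured limestone): v = 27.3×0.0022/0.18 = 0.3337 m/d, t = 707/0.3337 = 2119 d
Unit 2 (silty sand): v = 0.114×0.0022/0.38 = 6.600e-4 m/d, t = 707/6.600e-4 = 1.071e6 d
Faster: 2119 d / 365 = 5.81 yr

5.81 years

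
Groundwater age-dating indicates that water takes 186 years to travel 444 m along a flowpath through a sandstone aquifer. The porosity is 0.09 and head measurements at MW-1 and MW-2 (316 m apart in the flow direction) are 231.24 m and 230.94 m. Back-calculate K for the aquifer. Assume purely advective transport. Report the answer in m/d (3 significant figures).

0.620 m/d

Hydraulic gradient i = (231.24 − 230.94) / 316 = 0.30 / 316 = 9.494e-4
t = 186 years = 67890 d
v = L / t = 444 / 67890 = 0.006540 m/d
K = v · n / i = 0.006540 × 0.09 / 9.494e-4 = 0.620 m/d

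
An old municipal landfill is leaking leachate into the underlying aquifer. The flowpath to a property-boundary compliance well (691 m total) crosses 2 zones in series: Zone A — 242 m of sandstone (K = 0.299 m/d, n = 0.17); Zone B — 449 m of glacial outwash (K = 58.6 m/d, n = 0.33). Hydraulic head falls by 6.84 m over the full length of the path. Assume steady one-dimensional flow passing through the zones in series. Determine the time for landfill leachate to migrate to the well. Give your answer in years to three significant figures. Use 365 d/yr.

Steady 1-D flow in series ⇒ the Darcy flux q is identical in every zone and the zone head losses add (resistances L/K in series).
Σ(L/K) = 242/0.299 + 449/58.6 = 809.4 + 7.662 = 817.0 d
q = ΔH / Σ(L/K) = 6.84 / 817.0 = 0.008372 m/d (same in every zone)
Zone A: v = q/n = 0.008372/0.17 = 0.04925 m/d → t_A = 242/0.04925 = 4914 d
Zone B: v = q/n = 0.008372/0.33 = 0.02537 m/d → t_B = 449/0.02537 = 17700 d
Total t = 4914 + 17700 = 22610 d
   = 22610 / 365 = 62.0 yr

62.0 years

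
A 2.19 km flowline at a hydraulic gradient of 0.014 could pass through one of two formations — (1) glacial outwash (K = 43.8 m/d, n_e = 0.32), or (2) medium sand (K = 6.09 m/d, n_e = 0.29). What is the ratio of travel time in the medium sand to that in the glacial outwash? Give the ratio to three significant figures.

6.52

Unit 1 (glacial outwash): v = 43.8×0.014/0.32 = 1.916 m/d, t = 2190/1.916 = 1143 d
Unit 2 (medium sand): v = 6.09×0.014/0.29 = 0.2940 m/d, t = 2190/0.2940 = 7449 d
t(medium sand) / t(glacial outwash) = 7449/1143 = 6.52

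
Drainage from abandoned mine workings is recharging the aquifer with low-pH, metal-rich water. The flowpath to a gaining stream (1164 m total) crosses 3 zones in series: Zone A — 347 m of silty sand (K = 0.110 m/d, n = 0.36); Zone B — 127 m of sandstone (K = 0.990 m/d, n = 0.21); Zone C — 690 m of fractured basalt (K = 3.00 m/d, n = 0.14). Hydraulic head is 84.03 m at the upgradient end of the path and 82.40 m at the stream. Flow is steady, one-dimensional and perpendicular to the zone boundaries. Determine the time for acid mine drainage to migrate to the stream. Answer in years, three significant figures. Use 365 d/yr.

Total head drop ΔH = 84.03 − 82.40 = 1.63 m
Steady 1-D flow in series ⇒ the Darcy flux q is identical in every zone and the zone head losses add (resistances L/K in series).
Σ(L/K) = 347/0.110 + 127/0.990 + 690/3.00 = 3155 + 128.3 + 230.0 = 3513 d
q = ΔH / Σ(L/K) = 1.63 / 3513 = 4.640e-4 m/d (same in every zone)
Zone A: v = q/n = 4.640e-4/0.36 = 0.001289 m/d → t_A = 347/0.001289 = 269200 d
Zone B: v = q/n = 4.640e-4/0.21 = 0.002210 m/d → t_B = 127/0.002210 = 57480 d
Zone C: v = q/n = 4.640e-4/0.14 = 0.003314 m/d → t_C = 690/0.003314 = 208200 d
Total t = 269200 + 57480 + 208200 = 534900 d
   = 534900 / 365 = 1470 yr

1470 years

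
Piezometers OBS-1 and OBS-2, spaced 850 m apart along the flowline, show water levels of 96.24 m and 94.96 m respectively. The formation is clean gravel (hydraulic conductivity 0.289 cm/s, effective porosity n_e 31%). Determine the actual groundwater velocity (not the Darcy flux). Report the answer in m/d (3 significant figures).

1.21 m/d

Hydraulic gradient i = (96.24 − 94.96) / 850 = 1.28 / 850 = 0.001506
K = 0.289 cm/s × 864 = 249.7 m/d
Darcy flux q = K·i = 249.7 × 0.001506 = 0.3760 m/d
v = Ki/n = 249.7·0.001506/0.31 = 1.213 m/d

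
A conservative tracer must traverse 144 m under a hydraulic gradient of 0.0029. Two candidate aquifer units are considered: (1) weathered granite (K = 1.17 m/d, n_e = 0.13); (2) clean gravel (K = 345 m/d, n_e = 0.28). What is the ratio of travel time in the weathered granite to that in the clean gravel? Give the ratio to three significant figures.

137

Unit 1 (weathered granite): v = 1.17×0.0029/0.13 = 0.02610 m/d, t = 144/0.02610 = 5517 d
Unit 2 (clean gravel): v = 345×0.0029/0.28 = 3.573 m/d, t = 144/3.573 = 40.30 d
t(weathered granite) / t(clean gravel) = 5517/40.30 = 137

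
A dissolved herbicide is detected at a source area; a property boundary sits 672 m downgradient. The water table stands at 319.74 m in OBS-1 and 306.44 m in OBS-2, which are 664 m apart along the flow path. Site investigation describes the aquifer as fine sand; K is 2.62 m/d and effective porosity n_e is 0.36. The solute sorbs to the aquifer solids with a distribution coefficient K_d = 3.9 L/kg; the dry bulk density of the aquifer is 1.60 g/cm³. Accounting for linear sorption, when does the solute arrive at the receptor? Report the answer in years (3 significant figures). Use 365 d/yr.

Hydraulic gradient i = (319.74 − 306.44) / 664 = 13.30 / 664 = 0.02003
q = Ki = 2.62 × 0.02003 = 0.05248 m/d
v_s = q/n_e = 0.05248/0.36 = 0.1458 m/d
Retardation R = 1 + ρ_b·K_d/n = 1 + 1.60×3.9/0.36 = 18.33
Contaminant velocity v_c = v/R = 0.1458/18.33 = 0.007951 m/d
t = L/v_c = 672/0.007951 = 84510 d
   = 84510/365 = 232 yr

232 years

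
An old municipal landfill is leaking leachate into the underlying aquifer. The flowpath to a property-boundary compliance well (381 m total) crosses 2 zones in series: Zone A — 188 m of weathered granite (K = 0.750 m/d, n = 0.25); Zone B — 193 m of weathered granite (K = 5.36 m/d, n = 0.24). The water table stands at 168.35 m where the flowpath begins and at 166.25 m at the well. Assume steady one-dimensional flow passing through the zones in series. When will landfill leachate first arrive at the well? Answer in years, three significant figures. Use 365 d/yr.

34.9 years

Total head drop ΔH = 168.35 − 166.25 = 2.10 m
Steady 1-D flow in series ⇒ the Darcy flux q is identical in every zone and the zone head losses add (resistances L/K in series).
Σ(L/K) = 188/0.750 + 193/5.36 = 250.7 + 36.01 = 286.7 d
q = ΔH / Σ(L/K) = 2.10 / 286.7 = 0.007325 m/d (same in every zone)
Zone A: v = q/n = 0.007325/0.25 = 0.02930 m/d → t_A = 188/0.02930 = 6416 d
Zone B: v = q/n = 0.007325/0.24 = 0.03052 m/d → t_B = 193/0.03052 = 6323 d
Total t = 6416 + 6323 = 12740 d
   = 12740 / 365 = 34.9 yr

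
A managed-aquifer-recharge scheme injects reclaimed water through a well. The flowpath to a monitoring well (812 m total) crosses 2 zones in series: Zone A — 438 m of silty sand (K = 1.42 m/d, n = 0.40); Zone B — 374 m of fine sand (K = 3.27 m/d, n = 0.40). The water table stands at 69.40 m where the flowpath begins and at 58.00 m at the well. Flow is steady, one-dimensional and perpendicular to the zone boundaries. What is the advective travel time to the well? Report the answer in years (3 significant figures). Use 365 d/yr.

33.0 years

Total head drop ΔH = 69.40 − 58.00 = 11.40 m
Steady 1-D flow in series ⇒ the Darcy flux q is identical in every zone and the zone head losses add (resistances L/K in series).
Σ(L/K) = 438/1.42 + 374/3.27 = 308.5 + 114.4 = 422.8 d
q = ΔH / Σ(L/K) = 11.40 / 422.8 = 0.02696 m/d (same in every zone)
Zone A: v = q/n = 0.02696/0.40 = 0.06740 m/d → t_A = 438/0.06740 = 6498 d
Zone B: v = q/n = 0.02696/0.40 = 0.06740 m/d → t_B = 374/0.06740 = 5549 d
Total t = 6498 + 5549 = 12050 d
   = 12050 / 365 = 33.0 yr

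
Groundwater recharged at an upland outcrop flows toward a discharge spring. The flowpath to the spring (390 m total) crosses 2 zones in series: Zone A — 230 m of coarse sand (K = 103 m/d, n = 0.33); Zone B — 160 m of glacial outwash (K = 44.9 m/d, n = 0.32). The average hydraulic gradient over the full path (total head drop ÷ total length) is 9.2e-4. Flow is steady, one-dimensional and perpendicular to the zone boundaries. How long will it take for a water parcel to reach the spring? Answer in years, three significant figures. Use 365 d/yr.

Steady 1-D flow in series ⇒ the Darcy flux q is identical in every zone and the zone head losses add (resistances L/K in series).
Σ(L/K) = 230/103 + 160/44.9 = 2.233 + 3.563 = 5.796 d
K_eq = L_total / Σ(L/K) = 390 / 5.796 = 67.28 m/d
q = K_eq · i = 67.28 × 9.2e-4 = 0.06190 m/d (same in every zone)
Zone A: v = q/n = 0.06190/0.33 = 0.1876 m/d → t_A = 230/0.1876 = 1226 d
Zone B: v = q/n = 0.06190/0.32 = 0.1934 m/d → t_B = 160/0.1934 = 827.1 d
Total t = 1226 + 827.1 = 2053 d
   = 2053 / 365 = 5.63 yr

5.63 years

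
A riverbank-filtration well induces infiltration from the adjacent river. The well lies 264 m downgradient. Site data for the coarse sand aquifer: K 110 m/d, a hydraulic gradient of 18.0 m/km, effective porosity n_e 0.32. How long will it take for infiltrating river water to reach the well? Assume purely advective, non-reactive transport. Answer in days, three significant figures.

42.7 days

Specific discharge q = 110 × 0.018 = 1.980 m/d
v_s = q/n_e = 1.980/0.32 = 6.187 m/d
t = L / v = 264 / 6.187 = 42.67 d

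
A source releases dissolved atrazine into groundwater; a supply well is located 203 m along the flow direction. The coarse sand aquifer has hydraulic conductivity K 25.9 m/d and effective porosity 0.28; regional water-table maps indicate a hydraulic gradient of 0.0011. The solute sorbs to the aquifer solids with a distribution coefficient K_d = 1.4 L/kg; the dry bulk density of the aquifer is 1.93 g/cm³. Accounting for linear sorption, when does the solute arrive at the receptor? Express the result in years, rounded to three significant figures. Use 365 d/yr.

58.2 years

Specific discharge q = 25.9 × 0.0011 = 0.02849 m/d
Average linear velocity = 0.02849 / 0.28 = 0.1018 m/d
Retardation R = 1 + ρ_b·K_d/n = 1 + 1.93×1.4/0.28 = 10.65
Contaminant velocity v_c = v/R = 0.1018/10.65 = 0.009554 m/d
t = L/v_c = 203/0.009554 = 21250 d
   = 21250/365 = 58.2 yr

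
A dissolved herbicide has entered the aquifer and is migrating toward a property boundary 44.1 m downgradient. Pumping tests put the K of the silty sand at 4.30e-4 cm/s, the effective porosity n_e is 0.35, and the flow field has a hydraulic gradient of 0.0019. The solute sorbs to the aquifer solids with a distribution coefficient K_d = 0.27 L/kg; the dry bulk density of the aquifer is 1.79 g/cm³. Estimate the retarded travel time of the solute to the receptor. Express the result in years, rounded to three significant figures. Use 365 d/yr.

K = 4.30e-4 cm/s × 864 = 0.3715 m/d
q = Ki = 0.3715 × 0.0019 = 7.059e-4 m/d
v = Ki/n = 0.3715·0.0019/0.35 = 0.002017 m/d
Retardation R = 1 + ρ_b·K_d/n = 1 + 1.79×0.27/0.35 = 2.381
Contaminant velocity v_c = v/R = 0.002017/2.381 = 8.471e-4 m/d
t = L/v_c = 44.1/8.471e-4 = 52060 d
   = 52060/365 = 143 yr

143 years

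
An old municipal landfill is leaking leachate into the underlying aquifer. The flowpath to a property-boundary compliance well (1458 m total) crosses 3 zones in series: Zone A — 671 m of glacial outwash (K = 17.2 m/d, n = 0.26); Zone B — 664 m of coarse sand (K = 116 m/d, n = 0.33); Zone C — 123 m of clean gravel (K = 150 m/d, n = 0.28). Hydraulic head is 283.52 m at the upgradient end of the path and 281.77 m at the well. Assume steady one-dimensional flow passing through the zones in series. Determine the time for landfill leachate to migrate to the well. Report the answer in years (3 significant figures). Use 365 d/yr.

Total head drop ΔH = 283.52 − 281.77 = 1.75 m
Steady 1-D flow in series ⇒ the Darcy flux q is identical in every zone and the zone head losses add (resistances L/K in series).
Σ(L/K) = 671/17.2 + 664/116 + 123/150 = 39.01 + 5.724 + 0.8200 = 45.56 d
q = ΔH / Σ(L/K) = 1.75 / 45.56 = 0.03841 m/d (same in every zone)
Zone A: v = q/n = 0.03841/0.26 = 0.1477 m/d → t_A = 671/0.1477 = 4542 d
Zone B: v = q/n = 0.03841/0.33 = 0.1164 m/d → t_B = 664/0.1164 = 5704 d
Zone C: v = q/n = 0.03841/0.28 = 0.1372 m/d → t_C = 123/0.1372 = 896.5 d
Total t = 4542 + 5704 + 896.5 = 11140 d
   = 11140 / 365 = 30.5 yr

30.5 years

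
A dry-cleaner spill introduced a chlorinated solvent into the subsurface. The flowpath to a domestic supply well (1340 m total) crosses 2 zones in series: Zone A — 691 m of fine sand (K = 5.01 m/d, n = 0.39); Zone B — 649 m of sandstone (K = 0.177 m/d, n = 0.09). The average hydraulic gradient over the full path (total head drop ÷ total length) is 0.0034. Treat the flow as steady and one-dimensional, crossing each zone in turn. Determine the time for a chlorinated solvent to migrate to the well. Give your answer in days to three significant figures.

274000 days

Steady 1-D flow in series ⇒ the Darcy flux q is identical in every zone and the zone head losses add (resistances L/K in series).
Σ(L/K) = 691/5.01 + 649/0.177 = 137.9 + 3667 = 3805 d
K_eq = L_total / Σ(L/K) = 1340 / 3805 = 0.3522 m/d
q = K_eq · i = 0.3522 × 0.0034 = 0.001198 m/d (same in every zone)
Zone A: v = q/n = 0.001198/0.39 = 0.003071 m/d → t_A = 691/0.003071 = 225000 d
Zone B: v = q/n = 0.001198/0.09 = 0.01331 m/d → t_B = 649/0.01331 = 48780 d
Total t = 225000 + 48780 = 273800 d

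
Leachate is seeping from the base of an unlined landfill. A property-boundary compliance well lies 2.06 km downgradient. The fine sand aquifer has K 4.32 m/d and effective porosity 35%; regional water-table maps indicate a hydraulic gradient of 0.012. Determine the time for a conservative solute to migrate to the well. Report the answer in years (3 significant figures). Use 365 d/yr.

38.1 years

Specific discharge q = 4.32 × 0.012 = 0.05184 m/d
Average linear velocity = 0.05184 / 0.35 = 0.1481 m/d
L = 2.06 km = 2060 m
t = L / v = 2060 / 0.1481 = 13910 d
   = 13910 / 365 = 38.1 yr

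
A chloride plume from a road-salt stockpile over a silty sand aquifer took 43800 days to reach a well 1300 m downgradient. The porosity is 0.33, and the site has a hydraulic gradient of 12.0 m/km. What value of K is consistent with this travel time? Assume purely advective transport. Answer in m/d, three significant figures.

0.816 m/d

v = L / t = 1300 / 43800 = 0.02968 m/d
K = v · n / i = 0.02968 × 0.33 / 0.012 = 0.816 m/d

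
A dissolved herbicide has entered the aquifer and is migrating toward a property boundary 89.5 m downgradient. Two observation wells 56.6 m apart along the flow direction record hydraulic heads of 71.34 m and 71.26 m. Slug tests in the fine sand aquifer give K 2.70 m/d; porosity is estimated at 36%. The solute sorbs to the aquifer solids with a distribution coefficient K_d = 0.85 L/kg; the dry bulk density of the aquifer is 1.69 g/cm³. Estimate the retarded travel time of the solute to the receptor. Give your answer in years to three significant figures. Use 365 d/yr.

115 years

Hydraulic gradient i = (71.34 − 71.26) / 56.6 = 0.08 / 56.6 = 0.001413
Specific discharge q = 2.70 × 0.001413 = 0.003816 m/d
v_s = q/n_e = 0.003816/0.36 = 0.01060 m/d
Retardation R = 1 + ρ_b·K_d/n = 1 + 1.69×0.85/0.36 = 4.990
Contaminant velocity v_c = v/R = 0.01060/4.990 = 0.002124 m/d
t = L/v_c = 89.5/0.002124 = 42130 d
   = 42130/365 = 115 yr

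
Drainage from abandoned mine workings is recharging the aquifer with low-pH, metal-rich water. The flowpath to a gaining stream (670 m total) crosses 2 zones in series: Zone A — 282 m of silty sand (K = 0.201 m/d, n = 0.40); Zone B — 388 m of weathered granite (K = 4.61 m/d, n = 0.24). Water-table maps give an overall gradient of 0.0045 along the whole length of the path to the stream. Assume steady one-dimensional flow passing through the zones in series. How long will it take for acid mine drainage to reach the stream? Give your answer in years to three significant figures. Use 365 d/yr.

278 years

Steady 1-D flow in series ⇒ the Darcy flux q is identical in every zone and the zone head losses add (resistances L/K in series).
Σ(L/K) = 282/0.201 + 388/4.61 = 1403 + 84.16 = 1487 d
K_eq = L_total / Σ(L/K) = 670 / 1487 = 0.4505 m/d
q = K_eq · i = 0.4505 × 0.0045 = 0.002027 m/d (same in every zone)
Zone A: v = q/n = 0.002027/0.40 = 0.005068 m/d → t_A = 282/0.005068 = 55640 d
Zone B: v = q/n = 0.002027/0.24 = 0.008447 m/d → t_B = 388/0.008447 = 45930 d
Total t = 55640 + 45930 = 101600 d
   = 101600 / 365 = 278 yr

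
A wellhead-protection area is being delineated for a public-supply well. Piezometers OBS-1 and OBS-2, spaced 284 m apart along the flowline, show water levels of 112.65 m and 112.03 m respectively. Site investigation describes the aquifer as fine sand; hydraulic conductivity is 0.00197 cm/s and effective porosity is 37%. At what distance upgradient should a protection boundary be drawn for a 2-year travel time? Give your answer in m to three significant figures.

7.33 m

Hydraulic gradient i = (112.65 − 112.03) / 284 = 0.62 / 284 = 0.002183
K = 0.00197 cm/s × 864 = 1.702 m/d
Specific discharge q = 1.702 × 0.002183 = 0.003716 m/d
Average linear velocity = 0.003716 / 0.37 = 0.01004 m/d
T = 2 yr × 365 = 730 d
L = v × T = 0.01004 × 730 = 7.331 m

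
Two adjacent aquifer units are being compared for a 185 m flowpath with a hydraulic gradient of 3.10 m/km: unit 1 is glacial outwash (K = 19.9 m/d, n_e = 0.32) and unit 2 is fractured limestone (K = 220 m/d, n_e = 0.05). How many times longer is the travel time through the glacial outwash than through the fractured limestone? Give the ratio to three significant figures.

Unit 1 (glacial outwash): v = 19.9×0.0031/0.32 = 0.1928 m/d, t = 185/0.1928 = 959.6 d
Unit 2 (fractured limestone): v = 220×0.0031/0.05 = 13.64 m/d, t = 185/13.64 = 13.56 d
t(glacial outwash) / t(fractured limestone) = 959.6/13.56 = 70.8

70.8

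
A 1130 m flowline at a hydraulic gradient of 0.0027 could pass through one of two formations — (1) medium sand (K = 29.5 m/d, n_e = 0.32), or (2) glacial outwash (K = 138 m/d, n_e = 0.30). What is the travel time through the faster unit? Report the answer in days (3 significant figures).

910 days

Unit 1 (medium sand): v = 29.5×0.0027/0.32 = 0.2489 m/d, t = 1130/0.2489 = 4540 d
Unit 2 (glacial outwash): v = 138×0.0027/0.30 = 1.242 m/d, t = 1130/1.242 = 909.8 d
Faster unit: t = 910 d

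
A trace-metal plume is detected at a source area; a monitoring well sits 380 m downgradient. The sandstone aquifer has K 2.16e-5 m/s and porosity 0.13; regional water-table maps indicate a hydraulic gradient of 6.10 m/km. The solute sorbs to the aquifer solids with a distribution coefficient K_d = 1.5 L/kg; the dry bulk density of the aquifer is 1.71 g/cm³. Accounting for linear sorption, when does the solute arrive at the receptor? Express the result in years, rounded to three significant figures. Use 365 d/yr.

246 years

K = 2.16e-5 m/s × 86400 s/d = 1.866 m/d
q = Ki = 1.866 × 0.0061 = 0.01138 m/d
Seepage velocity v = q / n = 0.01138 / 0.13 = 0.08757 m/d
Retardation R = 1 + ρ_b·K_d/n = 1 + 1.71×1.5/0.13 = 20.73
Contaminant velocity v_c = v/R = 0.08757/20.73 = 0.004224 m/d
t = L/v_c = 380/0.004224 = 89960 d
   = 89960/365 = 246 yr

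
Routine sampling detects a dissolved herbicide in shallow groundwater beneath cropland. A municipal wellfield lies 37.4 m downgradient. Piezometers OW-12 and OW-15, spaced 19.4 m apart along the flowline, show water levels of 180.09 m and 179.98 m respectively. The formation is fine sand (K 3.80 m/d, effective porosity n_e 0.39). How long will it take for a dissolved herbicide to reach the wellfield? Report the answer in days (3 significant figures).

Hydraulic gradient i = (180.09 − 179.98) / 19.4 = 0.11 / 19.4 = 0.005670
q = Ki = 3.80 × 0.005670 = 0.02155 m/d
Average linear velocity = 0.02155 / 0.39 = 0.05525 m/d
t = L / v = 37.4 / 0.05525 = 677.0 d

677 days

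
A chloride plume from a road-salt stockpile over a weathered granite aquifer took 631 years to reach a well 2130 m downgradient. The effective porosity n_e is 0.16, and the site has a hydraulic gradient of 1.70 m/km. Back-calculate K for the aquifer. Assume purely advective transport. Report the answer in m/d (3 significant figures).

0.870 m/d

t = 631 years = 230300 d
v = L / t = 2130 / 230300 = 0.009248 m/d
K = v · n / i = 0.009248 × 0.16 / 0.0017 = 0.870 m/d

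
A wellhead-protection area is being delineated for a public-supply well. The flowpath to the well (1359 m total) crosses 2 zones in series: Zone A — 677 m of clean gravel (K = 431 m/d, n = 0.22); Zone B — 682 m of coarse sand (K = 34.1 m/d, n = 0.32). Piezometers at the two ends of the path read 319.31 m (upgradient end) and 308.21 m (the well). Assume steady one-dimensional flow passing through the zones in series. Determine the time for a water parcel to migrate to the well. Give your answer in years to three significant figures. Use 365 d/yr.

1.95 years

Total head drop ΔH = 319.31 − 308.21 = 11.10 m
Continuity: the same q passes through each zone, so ΔH = q·Σ(L_j/K_j) — the zones act as resistances in series.
Σ(L/K) = 677/431 + 682/34.1 = 1.571 + 20.00 = 21.57 d
q = ΔH / Σ(L/K) = 11.10 / 21.57 = 0.5146 m/d (same in every zone)
Zone A: v = q/n = 0.5146/0.22 = 2.339 m/d → t_A = 677/2.339 = 289.4 d
Zone B: v = q/n = 0.5146/0.32 = 1.608 m/d → t_B = 682/1.608 = 424.1 d
Total t = 289.4 + 424.1 = 713.5 d
   = 713.5 / 365 = 1.95 yr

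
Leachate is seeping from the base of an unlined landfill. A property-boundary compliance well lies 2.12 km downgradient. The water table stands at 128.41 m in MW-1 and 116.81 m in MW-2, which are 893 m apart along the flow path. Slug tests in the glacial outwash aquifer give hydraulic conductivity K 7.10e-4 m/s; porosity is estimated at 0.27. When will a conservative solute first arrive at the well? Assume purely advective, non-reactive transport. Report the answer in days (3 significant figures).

Hydraulic gradient i = (128.41 − 116.81) / 893 = 11.60 / 893 = 0.01299
K = 7.10e-4 m/s × 86400 s/d = 61.34 m/d
Specific discharge q = 61.34 × 0.01299 = 0.7969 m/d
Average linear velocity = 0.7969 / 0.27 = 2.951 m/d
L = 2.12 km = 2120 m
t = L / v = 2120 / 2.951 = 718.3 d

718 days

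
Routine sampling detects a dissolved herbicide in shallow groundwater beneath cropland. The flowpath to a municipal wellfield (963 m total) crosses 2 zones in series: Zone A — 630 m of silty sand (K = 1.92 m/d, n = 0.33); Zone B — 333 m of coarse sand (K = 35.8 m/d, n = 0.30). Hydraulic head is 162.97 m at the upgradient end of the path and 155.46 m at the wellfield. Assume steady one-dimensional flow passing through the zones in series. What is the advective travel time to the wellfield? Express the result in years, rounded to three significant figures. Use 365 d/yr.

Total head drop ΔH = 162.97 − 155.46 = 7.51 m
Steady 1-D flow in series ⇒ the Darcy flux q is identical in every zone and the zone head losses add (resistances L/K in series).
Σ(L/K) = 630/1.92 + 333/35.8 = 328.1 + 9.302 = 337.4 d
q = ΔH / Σ(L/K) = 7.51 / 337.4 = 0.02226 m/d (same in every zone)
Zone A: v = q/n = 0.02226/0.33 = 0.06744 m/d → t_A = 630/0.06744 = 9341 d
Zone B: v = q/n = 0.02226/0.30 = 0.07419 m/d → t_B = 333/0.07419 = 4489 d
Total t = 9341 + 4489 = 13830 d
   = 13830 / 365 = 37.9 yr

37.9 years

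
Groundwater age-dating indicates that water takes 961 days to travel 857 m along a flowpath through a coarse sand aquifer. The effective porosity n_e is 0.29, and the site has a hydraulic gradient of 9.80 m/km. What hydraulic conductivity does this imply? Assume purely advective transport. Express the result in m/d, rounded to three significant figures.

v = L / t = 857 / 961 = 0.8918 m/d
K = v · n / i = 0.8918 × 0.29 / 0.0098 = 26.4 m/d

26.4 m/d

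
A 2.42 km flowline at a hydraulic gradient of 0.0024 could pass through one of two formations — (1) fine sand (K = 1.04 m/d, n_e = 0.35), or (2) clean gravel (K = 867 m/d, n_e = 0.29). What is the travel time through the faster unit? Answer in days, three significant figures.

Unit 1 (fine sand): v = 1.04×0.0024/0.35 = 0.007131 m/d, t = 2420/0.007131 = 339300 d
Unit 2 (clean gravel): v = 867×0.0024/0.29 = 7.175 m/d, t = 2420/7.175 = 337.3 d
Faster unit: t = 337 d

337 days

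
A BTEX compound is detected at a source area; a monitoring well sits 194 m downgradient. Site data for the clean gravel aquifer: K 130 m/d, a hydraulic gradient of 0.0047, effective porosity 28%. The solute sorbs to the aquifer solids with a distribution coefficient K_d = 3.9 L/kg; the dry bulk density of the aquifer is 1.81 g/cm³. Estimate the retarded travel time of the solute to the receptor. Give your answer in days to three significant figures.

q = Ki = 130 × 0.0047 = 0.6110 m/d
v = Ki/n = 130·0.0047/0.28 = 2.182 m/d
Retardation R = 1 + ρ_b·K_d/n = 1 + 1.81×3.9/0.28 = 26.21
Contaminant velocity v_c = v/R = 2.182/26.21 = 0.08325 m/d
t = L/v_c = 194/0.08325 = 2330 d

2330 days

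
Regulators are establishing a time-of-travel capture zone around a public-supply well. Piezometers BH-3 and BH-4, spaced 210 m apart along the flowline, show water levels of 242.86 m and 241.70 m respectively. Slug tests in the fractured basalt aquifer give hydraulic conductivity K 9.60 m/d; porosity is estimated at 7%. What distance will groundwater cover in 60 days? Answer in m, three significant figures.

Hydraulic gradient i = (242.86 − 241.70) / 210 = 1.16 / 210 = 0.005524
q = Ki = 9.60 × 0.005524 = 0.05303 m/d
v_s = q/n_e = 0.05303/0.07 = 0.7576 m/d
L = v × T = 0.7576 × 60 = 45.45 m

45.5 m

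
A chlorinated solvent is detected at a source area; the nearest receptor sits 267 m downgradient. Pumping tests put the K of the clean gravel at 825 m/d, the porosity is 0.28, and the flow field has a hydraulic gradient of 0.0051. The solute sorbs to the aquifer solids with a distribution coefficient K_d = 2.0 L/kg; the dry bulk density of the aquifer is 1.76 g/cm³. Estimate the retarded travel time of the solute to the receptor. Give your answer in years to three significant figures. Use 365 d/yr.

Specific discharge q = 825 × 0.0051 = 4.208 m/d
Seepage velocity v = q / n = 4.208 / 0.28 = 15.03 m/d
Retardation R = 1 + ρ_b·K_d/n = 1 + 1.76×2.0/0.28 = 13.57
Contaminant velocity v_c = v/R = 15.03/13.57 = 1.107 m/d
t = L/v_c = 267/1.107 = 241.1 d
   = 241.1/365 = 0.661 yr

0.661 years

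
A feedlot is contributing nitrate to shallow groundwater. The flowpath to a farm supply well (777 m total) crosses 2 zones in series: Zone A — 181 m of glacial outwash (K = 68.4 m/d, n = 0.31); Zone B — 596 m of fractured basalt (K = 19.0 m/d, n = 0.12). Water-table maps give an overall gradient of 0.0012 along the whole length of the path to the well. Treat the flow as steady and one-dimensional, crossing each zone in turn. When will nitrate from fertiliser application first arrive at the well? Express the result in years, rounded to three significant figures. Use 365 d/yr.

12.8 years

For zones in series the flux q is common to all zones; the equivalent conductivity is the harmonic (thickness-weighted) mean, K_eq = L_total / Σ(L_j/K_j).
Σ(L/K) = 181/68.4 + 596/19.0 = 2.646 + 31.37 = 34.01 d
K_eq = L_total / Σ(L/K) = 777 / 34.01 = 22.84 m/d
q = K_eq · i = 22.84 × 0.0012 = 0.02741 m/d (same in every zone)
Zone A: v = q/n = 0.02741/0.31 = 0.08842 m/d → t_A = 181/0.08842 = 2047 d
Zone B: v = q/n = 0.02741/0.12 = 0.2284 m/d → t_B = 596/0.2284 = 2609 d
Total t = 2047 + 2609 = 4656 d
   = 4656 / 365 = 12.8 yr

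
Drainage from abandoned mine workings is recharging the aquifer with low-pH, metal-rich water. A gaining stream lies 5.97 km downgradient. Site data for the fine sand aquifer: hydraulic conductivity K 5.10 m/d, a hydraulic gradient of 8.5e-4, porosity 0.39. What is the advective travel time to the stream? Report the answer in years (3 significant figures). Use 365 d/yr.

q = Ki = 5.10 × 8.5e-4 = 0.004335 m/d
Seepage velocity v = q / n = 0.004335 / 0.39 = 0.01112 m/d
L = 5.97 km = 5970 m
t = L / v = 5970 / 0.01112 = 537100 d
   = 537100 / 365 = 1470 yr

1470 years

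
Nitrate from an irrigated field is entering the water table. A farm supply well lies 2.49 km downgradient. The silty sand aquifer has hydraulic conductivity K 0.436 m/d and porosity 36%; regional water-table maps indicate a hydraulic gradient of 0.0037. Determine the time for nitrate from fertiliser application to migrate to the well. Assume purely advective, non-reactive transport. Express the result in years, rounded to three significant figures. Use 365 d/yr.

Darcy flux q = K·i = 0.436 × 0.0037 = 0.001613 m/d
Average linear velocity = 0.001613 / 0.36 = 0.004481 m/d
L = 2.49 km = 2490 m
t = L / v = 2490 / 0.004481 = 555700 d
   = 555700 / 365 = 1520 yr

1520 years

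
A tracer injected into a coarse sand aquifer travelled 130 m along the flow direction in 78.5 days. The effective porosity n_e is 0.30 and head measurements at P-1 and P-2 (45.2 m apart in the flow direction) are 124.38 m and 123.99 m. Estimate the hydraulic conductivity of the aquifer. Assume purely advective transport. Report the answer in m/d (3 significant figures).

Hydraulic gradient i = (124.38 − 123.99) / 45.2 = 0.39 / 45.2 = 0.008628
v = L / t = 130 / 78.5 = 1.656 m/d
K = v · n / i = 1.656 × 0.30 / 0.008628 = 57.6 m/d

57.6 m/d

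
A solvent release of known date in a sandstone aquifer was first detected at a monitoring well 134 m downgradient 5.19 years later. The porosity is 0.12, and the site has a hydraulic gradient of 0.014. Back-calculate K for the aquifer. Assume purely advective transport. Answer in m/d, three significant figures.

t = 5.19 years = 1894 d
v = L / t = 134 / 1894 = 0.07074 m/d
K = v · n / i = 0.07074 × 0.12 / 0.014 = 0.606 m/d

0.606 m/d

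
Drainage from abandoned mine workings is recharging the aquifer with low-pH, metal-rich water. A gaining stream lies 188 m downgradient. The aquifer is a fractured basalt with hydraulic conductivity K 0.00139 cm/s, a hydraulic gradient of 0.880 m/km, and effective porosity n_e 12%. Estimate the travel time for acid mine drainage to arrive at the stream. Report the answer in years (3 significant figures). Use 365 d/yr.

58.5 years

K = 0.00139 cm/s × 864 = 1.201 m/d
Darcy flux q = K·i = 1.201 × 8.8e-4 = 0.001057 m/d
Seepage velocity v = q / n = 0.001057 / 0.12 = 0.008807 m/d
t = L / v = 188 / 0.008807 = 21350 d
   = 21350 / 365 = 58.5 yr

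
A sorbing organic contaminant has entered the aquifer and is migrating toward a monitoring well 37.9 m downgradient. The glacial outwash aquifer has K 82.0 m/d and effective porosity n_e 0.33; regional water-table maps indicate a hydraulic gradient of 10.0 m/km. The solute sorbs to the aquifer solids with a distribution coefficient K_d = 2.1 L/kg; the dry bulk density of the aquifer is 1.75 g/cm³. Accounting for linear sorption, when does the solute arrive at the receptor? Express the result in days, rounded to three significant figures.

Darcy flux q = K·i = 82.0 × 0.010 = 0.8200 m/d
v = Ki/n = 82.0·0.010/0.33 = 2.485 m/d
Retardation R = 1 + ρ_b·K_d/n = 1 + 1.75×2.1/0.33 = 12.14
Contaminant velocity v_c = v/R = 2.485/12.14 = 0.2047 m/d
t = L/v_c = 37.9/0.2047 = 185.1 d

185 days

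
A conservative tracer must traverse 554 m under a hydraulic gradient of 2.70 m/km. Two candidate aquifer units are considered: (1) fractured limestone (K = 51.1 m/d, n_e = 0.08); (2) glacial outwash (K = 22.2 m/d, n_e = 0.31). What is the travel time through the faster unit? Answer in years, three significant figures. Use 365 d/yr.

Unit 1 (fractured limestone): v = 51.1×0.0027/0.08 = 1.725 m/d, t = 554/1.725 = 321.2 d
Unit 2 (glacial outwash): v = 22.2×0.0027/0.31 = 0.1934 m/d, t = 554/0.1934 = 2865 d
Faster: 321.2 d / 365 = 0.880 yr

0.880 years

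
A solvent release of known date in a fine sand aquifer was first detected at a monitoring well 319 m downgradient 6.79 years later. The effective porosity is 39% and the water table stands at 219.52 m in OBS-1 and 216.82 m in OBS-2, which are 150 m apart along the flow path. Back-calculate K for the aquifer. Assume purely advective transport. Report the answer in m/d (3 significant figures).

Hydraulic gradient i = (219.52 − 216.82) / 150 = 2.70 / 150 = 0.01800
t = 6.79 years = 2478 d
v = L / t = 319 / 2478 = 0.1287 m/d
K = v · n / i = 0.1287 × 0.39 / 0.01800 = 2.79 m/d

2.79 m/d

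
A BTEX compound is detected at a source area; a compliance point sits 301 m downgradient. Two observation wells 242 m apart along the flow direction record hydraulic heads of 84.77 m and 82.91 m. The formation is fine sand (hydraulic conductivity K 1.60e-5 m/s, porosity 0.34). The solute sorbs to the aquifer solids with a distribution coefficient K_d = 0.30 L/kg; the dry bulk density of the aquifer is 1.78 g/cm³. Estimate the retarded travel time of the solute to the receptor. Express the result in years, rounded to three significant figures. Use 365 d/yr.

67.8 years

Hydraulic gradient i = (84.77 − 82.91) / 242 = 1.86 / 242 = 0.007686
K = 1.60e-5 m/s × 86400 s/d = 1.382 m/d
q = Ki = 1.382 × 0.007686 = 0.01063 m/d
v = Ki/n = 1.382·0.007686/0.34 = 0.03125 m/d
Retardation R = 1 + ρ_b·K_d/n = 1 + 1.78×0.30/0.34 = 2.571
Contaminant velocity v_c = v/R = 0.03125/2.571 = 0.01216 m/d
t = L/v_c = 301/0.01216 = 24760 d
   = 24760/365 = 67.8 yr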